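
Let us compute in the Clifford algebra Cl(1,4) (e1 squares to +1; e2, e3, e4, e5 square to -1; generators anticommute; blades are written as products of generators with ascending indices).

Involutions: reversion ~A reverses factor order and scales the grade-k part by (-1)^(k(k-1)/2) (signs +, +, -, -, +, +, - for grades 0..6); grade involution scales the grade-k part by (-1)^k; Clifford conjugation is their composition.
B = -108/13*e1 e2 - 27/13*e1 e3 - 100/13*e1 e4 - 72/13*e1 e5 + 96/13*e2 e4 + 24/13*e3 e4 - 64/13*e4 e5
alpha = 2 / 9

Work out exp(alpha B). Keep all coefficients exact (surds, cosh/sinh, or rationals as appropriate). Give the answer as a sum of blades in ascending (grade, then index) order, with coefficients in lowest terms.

B^2 term by term: the squares give (-108/13)^2*(e1 e2)^2 + (-27/13)^2*(e1 e3)^2 + (-100/13)^2*(e1 e4)^2 + (-72/13)^2*(e1 e5)^2 + (96/13)^2*(e2 e4)^2 + (24/13)^2*(e3 e4)^2 + (-64/13)^2*(e4 e5)^2 = 11664/169*(+1) + 729/169*(+1) + 10000/169*(+1) + 5184/169*(+1) + 9216/169*(-1) + 576/169*(-1) + 4096/169*(-1) = 81 (each basis 2-blade squares to minus the product of its generators' squares); cross terms between blades sharing an index anticommute and cancel; the commuting (index-disjoint) pairs give grade-4 terms 2*c*c'*(blade product), which cancel blade by blade — e1 e2 e3 e4: -5184/169 + 5184/169 = 0; e1 e2 e4 e5: 13824/169 - 13824/169 = 0; e1 e3 e4 e5: 3456/169 - 3456/169 = 0 — confirming B is simple. So B^2 = 81.
B^2 = 81 — the positive square puts this in the hyperbolic regime; l = 9, alpha*l = 2, so exp(alpha B) = cosh(2) + (sinh(2)/9)*B = cosh(2) + (sinh(2)/9)*B.
Answer: cosh(2) - 12*sinh(2)/13*e1 e2 - 3*sinh(2)/13*e1 e3 - 100*sinh(2)/117*e1 e4 - 8*sinh(2)/13*e1 e5 + 32*sinh(2)/39*e2 e4 + 8*sinh(2)/39*e3 e4 - 64*sinh(2)/117*e4 e5


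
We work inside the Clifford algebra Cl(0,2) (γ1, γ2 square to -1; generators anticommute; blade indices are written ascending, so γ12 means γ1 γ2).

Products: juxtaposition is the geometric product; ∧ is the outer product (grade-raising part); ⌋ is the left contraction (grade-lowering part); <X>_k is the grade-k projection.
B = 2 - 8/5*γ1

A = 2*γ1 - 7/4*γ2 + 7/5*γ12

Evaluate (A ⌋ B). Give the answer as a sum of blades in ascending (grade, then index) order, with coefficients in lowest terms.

step 1: 16/5
Answer: 16/5


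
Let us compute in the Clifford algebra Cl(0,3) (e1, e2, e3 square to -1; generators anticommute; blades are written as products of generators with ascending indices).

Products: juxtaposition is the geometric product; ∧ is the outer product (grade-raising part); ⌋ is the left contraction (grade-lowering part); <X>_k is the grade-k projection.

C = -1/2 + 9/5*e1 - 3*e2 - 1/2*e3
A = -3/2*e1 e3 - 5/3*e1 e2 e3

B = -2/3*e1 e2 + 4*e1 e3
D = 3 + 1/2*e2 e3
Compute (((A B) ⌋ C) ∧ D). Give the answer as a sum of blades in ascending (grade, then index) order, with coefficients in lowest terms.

step 1: 6 - 20/3*e2 - 10/9*e3 - e2 e3
step 2: -212/9 + 54/5*e1 - 18*e2 - 3*e3
step 3: -212/3 + 162/5*e1 - 54*e2 - 9*e3 - 106/9*e2 e3 + 27/5*e1 e2 e3
Answer: -212/3 + 162/5*e1 - 54*e2 - 9*e3 - 106/9*e2 e3 + 27/5*e1 e2 e3


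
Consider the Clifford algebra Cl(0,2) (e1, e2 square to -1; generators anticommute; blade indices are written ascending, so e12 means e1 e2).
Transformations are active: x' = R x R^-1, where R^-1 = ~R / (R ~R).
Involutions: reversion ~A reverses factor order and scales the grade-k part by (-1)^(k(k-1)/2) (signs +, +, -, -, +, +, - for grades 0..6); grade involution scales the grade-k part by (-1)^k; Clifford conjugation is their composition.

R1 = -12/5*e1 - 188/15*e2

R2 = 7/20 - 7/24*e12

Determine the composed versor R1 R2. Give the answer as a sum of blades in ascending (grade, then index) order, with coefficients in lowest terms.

Distribute over the terms of R1 (each basis-blade product reordered to ascending indices, repeated generators contracted through their squares):
(-12/5*e1) R2 = -21/25*e1 - 7/10*e2
(-188/15*e2) R2 = 329/90*e1 - 329/75*e2
Summing the partial products and collecting blades:
Answer: 1267/450*e1 - 763/150*e2


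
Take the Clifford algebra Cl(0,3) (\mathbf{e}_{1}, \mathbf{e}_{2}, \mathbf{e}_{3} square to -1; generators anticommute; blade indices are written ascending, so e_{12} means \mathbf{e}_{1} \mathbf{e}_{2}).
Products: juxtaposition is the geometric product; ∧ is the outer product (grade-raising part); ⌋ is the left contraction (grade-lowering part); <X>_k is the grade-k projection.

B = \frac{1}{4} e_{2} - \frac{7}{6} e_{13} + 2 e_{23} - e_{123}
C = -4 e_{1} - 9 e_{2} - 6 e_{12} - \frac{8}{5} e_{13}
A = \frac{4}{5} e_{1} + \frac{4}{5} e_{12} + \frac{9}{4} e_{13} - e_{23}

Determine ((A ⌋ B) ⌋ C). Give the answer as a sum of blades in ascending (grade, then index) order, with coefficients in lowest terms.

step 1: \frac{37}{8} - e_{1} - \frac{9}{4} e_{2} + \frac{26}{15} e_{3} + \frac{4}{5} e_{23}
step 2: -\frac{97}{4} - \frac{583}{75} e_{1} - \frac{381}{8} e_{2} - \frac{8}{5} e_{3} - \frac{111}{4} e_{12} - \frac{37}{5} e_{13}
Answer: -\frac{97}{4} - \frac{583}{75} e_{1} - \frac{381}{8} e_{2} - \frac{8}{5} e_{3} - \frac{111}{4} e_{12} - \frac{37}{5} e_{13}


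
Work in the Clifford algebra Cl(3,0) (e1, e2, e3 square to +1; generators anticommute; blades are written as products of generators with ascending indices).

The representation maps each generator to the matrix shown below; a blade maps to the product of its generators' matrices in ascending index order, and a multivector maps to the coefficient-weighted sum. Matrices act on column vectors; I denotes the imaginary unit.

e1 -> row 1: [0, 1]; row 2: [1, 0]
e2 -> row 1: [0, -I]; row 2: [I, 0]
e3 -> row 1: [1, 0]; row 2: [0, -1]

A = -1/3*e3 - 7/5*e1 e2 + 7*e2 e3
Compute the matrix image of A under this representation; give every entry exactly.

Bivector images (products of the table entries): rho(e1 e2) = rho(e1)rho(e2) = row 1: [I, 0]; row 2: [0, -I]; rho(e2 e3) = rho(e2)rho(e3) = row 1: [0, I]; row 2: [I, 0].
M = (-1/3)*rho(e3) + (-7/5)*rho(e1 e2) + (7)*rho(e2 e3), summed entrywise:
Answer: row 1: [-1/3 - 7*I/5, 7*I]; row 2: [7*I, 1/3 + 7*I/5]


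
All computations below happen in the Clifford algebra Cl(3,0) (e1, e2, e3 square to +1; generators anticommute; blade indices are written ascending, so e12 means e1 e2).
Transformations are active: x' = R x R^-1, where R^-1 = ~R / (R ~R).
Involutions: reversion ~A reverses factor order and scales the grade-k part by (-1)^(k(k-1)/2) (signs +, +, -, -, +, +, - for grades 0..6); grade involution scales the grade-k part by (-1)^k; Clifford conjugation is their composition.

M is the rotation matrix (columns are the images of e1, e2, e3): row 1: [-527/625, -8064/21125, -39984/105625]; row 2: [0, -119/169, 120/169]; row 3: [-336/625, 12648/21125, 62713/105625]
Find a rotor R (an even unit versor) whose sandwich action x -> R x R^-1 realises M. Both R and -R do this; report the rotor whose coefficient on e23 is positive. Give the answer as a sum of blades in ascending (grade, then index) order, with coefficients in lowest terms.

Method: write R = a + b12*e12 + b13*e13 + b23*e23 with a^2 + b12^2 + b13^2 + b23^2 = 1 (so R^-1 = ~R). Expanding the columns R e_j ~R gives tr M = 4a^2 - 1 and, from the antisymmetric part, M21 - M12 = -4a*b12, M13 - M31 = 4a*b13, M32 - M23 = -4a*b23.
Here tr M = -4029/4225, so a^2 = (1 + tr M)/4 = 49/4225 and a = ±7/65. Taking a = 7/65: M21 - M12 = 8064/21125, M13 - M31 = 672/4225, M32 - M23 = -2352/21125, giving b12 = -288/325, b13 = 24/65, b23 = 84/325, i.e. R = 7/65 - 288/325*e12 + 24/65*e13 + 84/325*e23.
Its e23 coefficient is already positive.
Answer: 7/65 - 288/325*e12 + 24/65*e13 + 84/325*e23. Key observation: the double cover Spin(3) -> SO(3) sends R and -R to the same matrix (trace -4029/4225 here), so the stated sign of the e23 coefficient is what selects one sheet.


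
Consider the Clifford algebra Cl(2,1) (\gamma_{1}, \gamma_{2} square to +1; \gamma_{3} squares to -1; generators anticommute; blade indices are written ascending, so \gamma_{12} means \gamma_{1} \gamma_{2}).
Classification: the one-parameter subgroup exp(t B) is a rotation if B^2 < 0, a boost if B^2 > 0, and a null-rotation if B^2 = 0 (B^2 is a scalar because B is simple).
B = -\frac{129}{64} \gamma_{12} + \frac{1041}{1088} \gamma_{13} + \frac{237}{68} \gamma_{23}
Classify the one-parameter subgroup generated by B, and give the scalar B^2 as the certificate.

B^2 term by term: the squares give (-\frac{129}{64})^2*(\gamma_{12})^2 + (\frac{1041}{1088})^2*(\gamma_{13})^2 + (\frac{237}{68})^2*(\gamma_{23})^2 = \frac{16641}{4096}*(-1) + \frac{1083681}{1183744}*(+1) + \frac{56169}{4624}*(+1) = 9 (each basis 2-blade squares to minus the product of its generators' squares); cross terms between blades sharing an index anticommute and cancel. So B^2 = 9.
Answer: boost, certificate B^2 = 9. Key observation: B^2 = 9 is a conjugation invariant, so its sign decides the class regardless of the surface form of B.


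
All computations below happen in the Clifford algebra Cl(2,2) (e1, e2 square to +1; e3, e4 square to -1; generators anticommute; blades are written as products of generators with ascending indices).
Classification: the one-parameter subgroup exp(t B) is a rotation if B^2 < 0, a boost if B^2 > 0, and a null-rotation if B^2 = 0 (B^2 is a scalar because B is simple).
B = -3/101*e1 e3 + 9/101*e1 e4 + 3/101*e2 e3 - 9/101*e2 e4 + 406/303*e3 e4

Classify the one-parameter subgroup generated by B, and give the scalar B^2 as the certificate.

B^2 term by term: the squares give (-3/101)^2*(e1 e3)^2 + (9/101)^2*(e1 e4)^2 + (3/101)^2*(e2 e3)^2 + (-9/101)^2*(e2 e4)^2 + (406/303)^2*(e3 e4)^2 = 9/10201*(+1) + 81/10201*(+1) + 9/10201*(+1) + 81/10201*(+1) + 164836/91809*(-1) = -16/9 (each basis 2-blade squares to minus the product of its generators' squares); cross terms between blades sharing an index anticommute and cancel; the commuting (index-disjoint) pairs give grade-4 terms 2*c*c'*(blade product), which cancel blade by blade — e1 e2 e3 e4: -54/10201 + 54/10201 = 0 — confirming B is simple. So B^2 = -16/9.
Answer: rotation, certificate B^2 = -16/9. No conjugation can change B^2 = -16/9; the sign gives the class.


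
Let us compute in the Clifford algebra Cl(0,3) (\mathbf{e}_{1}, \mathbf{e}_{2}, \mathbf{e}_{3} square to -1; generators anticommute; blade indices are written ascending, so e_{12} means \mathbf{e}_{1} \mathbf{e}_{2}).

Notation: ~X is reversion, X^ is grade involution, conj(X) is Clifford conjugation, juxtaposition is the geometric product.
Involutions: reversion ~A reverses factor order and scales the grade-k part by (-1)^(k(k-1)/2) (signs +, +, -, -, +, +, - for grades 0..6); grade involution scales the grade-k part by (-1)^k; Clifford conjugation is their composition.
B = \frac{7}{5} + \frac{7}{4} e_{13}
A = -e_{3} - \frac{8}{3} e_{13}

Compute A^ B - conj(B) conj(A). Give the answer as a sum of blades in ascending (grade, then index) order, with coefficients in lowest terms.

first term: \frac{14}{3} + \frac{7}{4} e_{1} + \frac{7}{5} e_{3} - \frac{56}{15} e_{13}
second term: \frac{14}{3} + \frac{7}{4} e_{1} + \frac{7}{5} e_{3} + \frac{56}{15} e_{13}
Answer: -\frac{112}{15} e_{13}


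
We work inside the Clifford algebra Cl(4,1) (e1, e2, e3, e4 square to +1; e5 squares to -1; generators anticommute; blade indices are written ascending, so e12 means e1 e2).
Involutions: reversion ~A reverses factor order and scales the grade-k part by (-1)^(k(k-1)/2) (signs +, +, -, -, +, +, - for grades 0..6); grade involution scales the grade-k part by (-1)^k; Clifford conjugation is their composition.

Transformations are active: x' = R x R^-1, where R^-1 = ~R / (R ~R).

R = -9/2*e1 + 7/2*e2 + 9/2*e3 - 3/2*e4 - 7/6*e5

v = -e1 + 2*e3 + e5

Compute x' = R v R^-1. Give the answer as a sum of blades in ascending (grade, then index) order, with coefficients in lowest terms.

~R = -9/2*e1 + 7/2*e2 + 9/2*e3 - 3/2*e4 - 7/6*e5, and R ~R = 1931/36, so R^-1 = ~R / (1931/36).
R v = 44/3 + 7/2*e12 - 9/2*e13 - 3/2*e14 - 17/3*e15 + 7*e23 + 7/2*e25 + 3*e34 + 41/6*e35 - 3/2*e45
Answer: -2821/1931*e1 + 3696/1931*e2 + 890/1931*e3 - 1584/1931*e4 - 3163/1931*e5


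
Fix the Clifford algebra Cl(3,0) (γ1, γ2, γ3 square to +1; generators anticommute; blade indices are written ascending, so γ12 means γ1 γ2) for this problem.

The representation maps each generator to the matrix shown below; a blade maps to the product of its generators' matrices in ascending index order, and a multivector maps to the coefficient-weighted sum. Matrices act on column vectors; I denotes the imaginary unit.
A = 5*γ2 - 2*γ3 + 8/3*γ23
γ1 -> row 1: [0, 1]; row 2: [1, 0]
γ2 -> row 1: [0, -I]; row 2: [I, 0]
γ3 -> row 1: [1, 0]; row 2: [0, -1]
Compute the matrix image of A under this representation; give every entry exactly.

Bivector images (products of the table entries): rho(γ23) = rho(γ2)rho(γ3) = row 1: [0, I]; row 2: [I, 0].
M = (5)*rho(γ2) + (-2)*rho(γ3) + (8/3)*rho(γ23), summed entrywise:
Answer: row 1: [-2, -7*I/3]; row 2: [23*I/3, 2]


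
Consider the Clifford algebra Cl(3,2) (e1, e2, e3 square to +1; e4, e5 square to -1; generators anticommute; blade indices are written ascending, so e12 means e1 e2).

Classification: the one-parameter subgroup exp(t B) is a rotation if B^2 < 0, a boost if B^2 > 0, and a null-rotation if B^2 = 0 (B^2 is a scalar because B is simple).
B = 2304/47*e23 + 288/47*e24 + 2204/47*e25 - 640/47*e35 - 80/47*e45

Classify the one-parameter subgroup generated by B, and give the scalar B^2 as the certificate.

B^2 term by term: the squares give (2304/47)^2*(e23)^2 + (288/47)^2*(e24)^2 + (2204/47)^2*(e25)^2 + (-640/47)^2*(e35)^2 + (-80/47)^2*(e45)^2 = 5308416/2209*(-1) + 82944/2209*(+1) + 4857616/2209*(+1) + 409600/2209*(+1) + 6400/2209*(-1) = 16 (each basis 2-blade squares to minus the product of its generators' squares); cross terms between blades sharing an index anticommute and cancel; the commuting (index-disjoint) pairs give grade-4 terms 2*c*c'*(blade product), which cancel blade by blade — e2345: -368640/2209 + 368640/2209 = 0 — confirming B is simple. So B^2 = 16.
Answer: boost, certificate B^2 = 16. The class reads off the invariant scalar 16 directly.


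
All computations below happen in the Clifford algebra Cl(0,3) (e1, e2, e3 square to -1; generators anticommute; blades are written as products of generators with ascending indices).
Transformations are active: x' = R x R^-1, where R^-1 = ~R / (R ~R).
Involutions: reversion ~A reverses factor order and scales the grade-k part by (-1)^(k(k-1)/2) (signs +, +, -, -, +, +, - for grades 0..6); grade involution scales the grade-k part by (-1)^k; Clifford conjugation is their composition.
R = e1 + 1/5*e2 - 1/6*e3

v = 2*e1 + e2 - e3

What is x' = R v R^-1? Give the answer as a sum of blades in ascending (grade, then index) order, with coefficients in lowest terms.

~R = e1 + 1/5*e2 - 1/6*e3, and R ~R = -961/900, so R^-1 = ~R / (-961/900).
R v = -71/30 + 3/5*e1 e2 - 2/3*e1 e3 - 1/30*e2 e3
Answer: 2338/961*e1 - 109/961*e2 + 251/961*e3


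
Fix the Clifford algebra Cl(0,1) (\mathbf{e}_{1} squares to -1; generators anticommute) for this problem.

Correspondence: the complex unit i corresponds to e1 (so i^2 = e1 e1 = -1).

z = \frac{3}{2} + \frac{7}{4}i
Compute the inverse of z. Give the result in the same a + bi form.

In blades: z = \frac{3}{2} + \frac{7}{4} e_{1}.
With qbar = \frac{3}{2} - \frac{7}{4} e_{1} (scalar fixed, mapped units negated), z qbar = \frac{85}{16} (the sum of squared coefficients), so z^-1 = qbar / (\frac{85}{16}) = \frac{24}{85} - \frac{28}{85} e_{1}; translating back:
Answer: \frac{24}{85} - \frac{28}{85}i


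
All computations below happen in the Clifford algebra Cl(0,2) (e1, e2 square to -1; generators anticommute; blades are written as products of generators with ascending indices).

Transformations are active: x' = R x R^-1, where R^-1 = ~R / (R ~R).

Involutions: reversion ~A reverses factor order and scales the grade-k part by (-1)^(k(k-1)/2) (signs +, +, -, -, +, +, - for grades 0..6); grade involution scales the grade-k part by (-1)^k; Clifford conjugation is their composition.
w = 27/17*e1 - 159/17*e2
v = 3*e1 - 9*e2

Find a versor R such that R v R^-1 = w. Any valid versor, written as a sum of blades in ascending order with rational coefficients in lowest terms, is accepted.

Reasoning: v^2 = w^2 = -90 since conjugation preserves the quadratic form; R = v + w = 78/17*e1 - 312/17*e2 is then valid when invertible, keeping its own part and reversing (v - w)/2.
Answer: 78/17*e1 - 312/17*e2


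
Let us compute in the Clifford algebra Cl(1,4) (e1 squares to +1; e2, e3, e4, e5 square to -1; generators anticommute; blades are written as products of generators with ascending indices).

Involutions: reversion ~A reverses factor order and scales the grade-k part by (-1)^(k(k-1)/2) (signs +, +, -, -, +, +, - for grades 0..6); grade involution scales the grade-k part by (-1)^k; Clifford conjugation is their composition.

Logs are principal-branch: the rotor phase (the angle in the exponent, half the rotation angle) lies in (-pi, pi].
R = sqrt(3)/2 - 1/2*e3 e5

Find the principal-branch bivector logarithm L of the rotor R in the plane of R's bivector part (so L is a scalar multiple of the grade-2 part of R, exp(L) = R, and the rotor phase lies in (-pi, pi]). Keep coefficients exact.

The scalar part of R is sqrt(3)/2, which fixes the principal-branch rotor phase; the unit plane is then the bivector part divided by the sine of that phase, and L is that plane scaled by the phase.
Concretely: cos(phase) = sqrt(3)/2 gives phase = ±pi/6, and since phase/sin(phase) is even the sign is immaterial: L = (phase/sin(phase)) * <R>_2 = (pi/3) * <R>_2.
Answer: -pi/6*e3 e5


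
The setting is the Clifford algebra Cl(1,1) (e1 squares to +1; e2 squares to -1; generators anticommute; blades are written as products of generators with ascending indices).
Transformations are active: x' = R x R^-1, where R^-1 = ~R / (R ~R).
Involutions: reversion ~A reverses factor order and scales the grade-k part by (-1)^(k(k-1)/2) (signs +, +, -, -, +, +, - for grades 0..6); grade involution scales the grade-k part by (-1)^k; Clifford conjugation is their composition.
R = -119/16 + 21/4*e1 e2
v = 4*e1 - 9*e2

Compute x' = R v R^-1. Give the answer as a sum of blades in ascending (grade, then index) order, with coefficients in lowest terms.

~R = -119/16 - 21/4*e1 e2, and R ~R = 7105/256, so R^-1 = ~R / (7105/256).
R v = 35/2*e1 + 735/16*e2
Answer: -388/29*e1 - 453/29*e2


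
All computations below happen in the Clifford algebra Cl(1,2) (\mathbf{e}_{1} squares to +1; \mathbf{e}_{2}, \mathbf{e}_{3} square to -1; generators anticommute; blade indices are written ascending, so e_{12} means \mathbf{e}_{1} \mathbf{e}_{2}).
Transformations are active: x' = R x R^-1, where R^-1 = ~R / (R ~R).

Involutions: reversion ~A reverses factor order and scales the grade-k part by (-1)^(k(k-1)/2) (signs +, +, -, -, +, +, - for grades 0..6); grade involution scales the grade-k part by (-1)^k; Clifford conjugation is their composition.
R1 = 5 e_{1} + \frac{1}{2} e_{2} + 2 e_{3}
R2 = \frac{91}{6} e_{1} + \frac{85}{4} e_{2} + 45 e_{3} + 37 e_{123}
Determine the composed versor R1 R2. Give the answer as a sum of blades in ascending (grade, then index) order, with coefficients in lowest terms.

Distribute over the terms of R1 (each basis-blade product reordered to ascending indices, repeated generators contracted through their squares):
(5 e_{1}) R2 = \frac{455}{6} + \frac{425}{4} e_{12} + 225 e_{13} + 185 e_{23}
(\frac{1}{2} e_{2}) R2 = -\frac{85}{8} - \frac{91}{12} e_{12} + \frac{37}{2} e_{13} + \frac{45}{2} e_{23}
(2 e_{3}) R2 = -90 - 74 e_{12} - \frac{91}{3} e_{13} - \frac{85}{2} e_{23}
Summing the partial products and collecting blades:
Answer: -\frac{595}{24} + \frac{74}{3} e_{12} + \frac{1279}{6} e_{13} + 165 e_{23}


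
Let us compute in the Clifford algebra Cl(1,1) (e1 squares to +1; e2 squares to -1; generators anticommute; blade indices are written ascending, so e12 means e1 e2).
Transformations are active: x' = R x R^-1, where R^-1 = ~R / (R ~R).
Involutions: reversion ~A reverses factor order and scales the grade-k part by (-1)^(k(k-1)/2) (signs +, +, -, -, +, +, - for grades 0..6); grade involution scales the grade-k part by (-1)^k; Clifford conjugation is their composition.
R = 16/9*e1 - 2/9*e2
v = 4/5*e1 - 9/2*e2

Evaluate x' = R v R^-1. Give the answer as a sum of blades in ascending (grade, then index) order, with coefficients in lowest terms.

~R = 16/9*e1 - 2/9*e2, and R ~R = 28/9, so R^-1 = ~R / (28/9).
R v = 19/45 - 352/45*e12
Answer: -20/63*e1 + 2797/630*e2


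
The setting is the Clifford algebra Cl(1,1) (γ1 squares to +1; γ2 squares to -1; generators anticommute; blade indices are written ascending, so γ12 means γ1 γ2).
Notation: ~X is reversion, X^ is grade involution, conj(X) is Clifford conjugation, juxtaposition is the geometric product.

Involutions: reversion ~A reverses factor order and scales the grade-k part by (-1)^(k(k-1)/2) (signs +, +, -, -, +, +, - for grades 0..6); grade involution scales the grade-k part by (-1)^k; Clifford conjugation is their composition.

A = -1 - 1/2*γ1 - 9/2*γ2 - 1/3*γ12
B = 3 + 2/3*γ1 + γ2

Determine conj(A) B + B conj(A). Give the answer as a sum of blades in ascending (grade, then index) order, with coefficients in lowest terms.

first term: -43/6 + 1/2*γ1 + 221/18*γ2 - 3/2*γ12
second term: -43/6 + 7/6*γ1 + 229/18*γ2 + 7/2*γ12
Answer: -43/3 + 5/3*γ1 + 25*γ2 + 2*γ12


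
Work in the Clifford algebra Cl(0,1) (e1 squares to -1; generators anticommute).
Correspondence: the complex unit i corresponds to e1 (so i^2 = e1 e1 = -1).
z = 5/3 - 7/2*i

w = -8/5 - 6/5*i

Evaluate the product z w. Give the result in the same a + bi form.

In blades: z = 5/3 - 7/2*e1, w = -8/5 - 6/5*e1.
Distribute z over w term by term (generator squares from the signature, products reordered to ascending indices): (5/3)*w = -8/3 - 2*e1; (-7/2*e1)*w = -21/5 + 28/5*e1.
Sum: -103/15 + 18/5*e1; translating back through the correspondence:
Answer: -103/15 + 18/5*i


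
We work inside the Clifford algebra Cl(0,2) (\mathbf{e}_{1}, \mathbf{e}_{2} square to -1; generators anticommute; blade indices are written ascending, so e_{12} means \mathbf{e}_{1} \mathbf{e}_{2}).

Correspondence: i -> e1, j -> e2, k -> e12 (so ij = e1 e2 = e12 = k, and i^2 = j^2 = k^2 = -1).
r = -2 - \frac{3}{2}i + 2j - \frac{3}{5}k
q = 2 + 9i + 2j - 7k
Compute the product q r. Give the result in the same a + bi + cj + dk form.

In blades: q = 2 + 9 e_{1} + 2 e_{2} - 7 e_{12}, r = -2 - \frac{3}{2} e_{1} + 2 e_{2} - \frac{3}{5} e_{12}.
Distribute q over r term by term (generator squares from the signature, products reordered to ascending indices): (2)*r = -4 - 3 e_{1} + 4 e_{2} - \frac{6}{5} e_{12}; (9 e_{1})*r = \frac{27}{2} - 18 e_{1} + \frac{27}{5} e_{2} + 18 e_{12}; (2 e_{2})*r = -4 - \frac{6}{5} e_{1} - 4 e_{2} + 3 e_{12}; (-7 e_{12})*r = -\frac{21}{5} + 14 e_{1} + \frac{21}{2} e_{2} + 14 e_{12}.
Sum: \frac{13}{10} - \frac{41}{5} e_{1} + \frac{159}{10} e_{2} + \frac{169}{5} e_{12}; translating back through the correspondence:
Answer: \frac{13}{10} - \frac{41}{5}i + \frac{159}{10}j + \frac{169}{5}k


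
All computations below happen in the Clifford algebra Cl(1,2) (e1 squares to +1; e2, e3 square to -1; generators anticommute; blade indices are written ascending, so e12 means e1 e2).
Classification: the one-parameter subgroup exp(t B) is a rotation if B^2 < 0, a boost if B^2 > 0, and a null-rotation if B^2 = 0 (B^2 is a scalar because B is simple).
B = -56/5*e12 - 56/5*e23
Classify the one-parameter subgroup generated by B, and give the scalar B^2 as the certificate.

B^2 term by term: the squares give (-56/5)^2*(e12)^2 + (-56/5)^2*(e23)^2 = 3136/25*(+1) + 3136/25*(-1) = 0 (each basis 2-blade squares to minus the product of its generators' squares); cross terms between blades sharing an index anticommute and cancel. So B^2 = 0.
Answer: null-rotation, certificate B^2 = 0. Key observation: B^2 = 0 is a conjugation invariant, so its sign decides the class regardless of the surface form of B.


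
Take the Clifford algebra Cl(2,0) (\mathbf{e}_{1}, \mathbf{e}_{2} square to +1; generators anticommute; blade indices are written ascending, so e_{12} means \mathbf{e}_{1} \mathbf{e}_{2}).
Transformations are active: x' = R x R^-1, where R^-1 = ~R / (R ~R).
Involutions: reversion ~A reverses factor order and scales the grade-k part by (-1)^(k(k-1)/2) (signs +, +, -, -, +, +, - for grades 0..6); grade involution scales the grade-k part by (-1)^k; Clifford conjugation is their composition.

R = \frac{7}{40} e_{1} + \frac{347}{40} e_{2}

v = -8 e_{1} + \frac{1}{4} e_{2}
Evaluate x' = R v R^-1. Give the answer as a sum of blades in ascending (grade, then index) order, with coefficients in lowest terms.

~R = \frac{7}{40} e_{1} + \frac{347}{40} e_{2}, and R ~R = \frac{60229}{800}, so R^-1 = ~R / (\frac{60229}{800}).
R v = \frac{123}{160} + \frac{11111}{160} e_{12}
Answer: \frac{47029}{5876} e_{1} - \frac{107}{1469} e_{2}


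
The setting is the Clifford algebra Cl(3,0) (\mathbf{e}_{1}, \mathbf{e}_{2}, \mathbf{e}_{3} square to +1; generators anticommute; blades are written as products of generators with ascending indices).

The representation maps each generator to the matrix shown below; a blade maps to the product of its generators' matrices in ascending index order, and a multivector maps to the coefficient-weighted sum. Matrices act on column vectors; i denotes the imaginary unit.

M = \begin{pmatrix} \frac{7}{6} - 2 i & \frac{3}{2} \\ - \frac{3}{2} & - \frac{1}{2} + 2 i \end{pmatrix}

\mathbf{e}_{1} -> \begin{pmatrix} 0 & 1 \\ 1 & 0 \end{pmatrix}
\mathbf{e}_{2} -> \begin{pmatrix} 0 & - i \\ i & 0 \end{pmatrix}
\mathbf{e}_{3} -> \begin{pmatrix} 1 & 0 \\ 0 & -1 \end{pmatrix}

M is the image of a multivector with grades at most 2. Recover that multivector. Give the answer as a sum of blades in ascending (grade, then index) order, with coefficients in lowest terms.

Method: 1, rho(e_{1}), rho(e_{2}), rho(e_{3}) form a trace-orthogonal basis of the 2x2 complex matrices (tr(X Y) = 2 if X = Y, else 0), so M = m0*1 + m1*rho(e_{1}) + m2*rho(e_{2}) + m3*rho(e_{3}) with m0 = tr(M)/2 = \frac{1}{3}, m1 = tr(M rho(e_{1}))/2 = 0, m2 = tr(M rho(e_{2}))/2 = \frac{3 i}{2}, m3 = tr(M rho(e_{3}))/2 = \frac{5}{6} - 2 i.
Multiplying table entries, the bivector images are rho(e_{1} e_{2}) = i*rho(e_{3}), rho(e_{1} e_{3}) = -i*rho(e_{2}), rho(e_{2} e_{3}) = i*rho(e_{1}); with real blade coefficients the real parts of m0..m3 are the coefficients of 1, e_{1}, e_{2}, e_{3} and the imaginary parts give the bivectors (e_{2} e_{3}: Im m1, e_{1} e_{3}: -Im m2, e_{1} e_{2}: Im m3).
Answer: \frac{1}{3} + \frac{5}{6} e_{3} - 2 e_{1} e_{2} - \frac{3}{2} e_{1} e_{3}


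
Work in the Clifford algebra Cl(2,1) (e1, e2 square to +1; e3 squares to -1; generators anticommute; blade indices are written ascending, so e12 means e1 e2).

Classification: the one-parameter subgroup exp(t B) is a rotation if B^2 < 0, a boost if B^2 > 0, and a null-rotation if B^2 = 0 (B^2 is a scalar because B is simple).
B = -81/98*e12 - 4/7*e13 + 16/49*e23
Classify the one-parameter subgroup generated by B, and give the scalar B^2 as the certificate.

B^2 term by term: the squares give (-81/98)^2*(e12)^2 + (-4/7)^2*(e13)^2 + (16/49)^2*(e23)^2 = 6561/9604*(-1) + 16/49*(+1) + 256/2401*(+1) = -1/4 (each basis 2-blade squares to minus the product of its generators' squares); cross terms between blades sharing an index anticommute and cancel. So B^2 = -1/4.
Answer: rotation, certificate B^2 = -1/4. B^2 = -1/4 is basis-independent, so its sign is the whole story.


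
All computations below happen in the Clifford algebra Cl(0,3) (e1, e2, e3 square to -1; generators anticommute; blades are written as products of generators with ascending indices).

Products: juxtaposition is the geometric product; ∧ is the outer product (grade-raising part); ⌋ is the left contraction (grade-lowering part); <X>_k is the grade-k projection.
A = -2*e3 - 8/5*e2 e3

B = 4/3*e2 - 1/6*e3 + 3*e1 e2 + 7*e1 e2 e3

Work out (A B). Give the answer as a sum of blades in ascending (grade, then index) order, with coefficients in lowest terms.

step 1: -1/3 + 56/5*e1 - 4/15*e2 - 32/15*e3 + 14*e1 e2 - 24/5*e1 e3 + 8/3*e2 e3 - 6*e1 e2 e3
Answer: -1/3 + 56/5*e1 - 4/15*e2 - 32/15*e3 + 14*e1 e2 - 24/5*e1 e3 + 8/3*e2 e3 - 6*e1 e2 e3


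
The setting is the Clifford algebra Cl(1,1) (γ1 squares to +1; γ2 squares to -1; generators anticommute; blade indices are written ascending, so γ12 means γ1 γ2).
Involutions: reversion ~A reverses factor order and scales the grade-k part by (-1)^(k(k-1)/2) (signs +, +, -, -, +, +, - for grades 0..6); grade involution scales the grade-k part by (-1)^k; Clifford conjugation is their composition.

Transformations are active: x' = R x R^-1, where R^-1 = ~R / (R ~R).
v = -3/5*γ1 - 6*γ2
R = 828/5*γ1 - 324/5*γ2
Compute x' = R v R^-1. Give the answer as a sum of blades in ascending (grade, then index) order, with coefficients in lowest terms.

~R = 828/5*γ1 - 324/5*γ2, and R ~R = 580608/25, so R^-1 = ~R / (580608/25).
R v = -12204/25 - 25812/25*γ12
Answer: -1425/224*γ1 + 9771/1120*γ2


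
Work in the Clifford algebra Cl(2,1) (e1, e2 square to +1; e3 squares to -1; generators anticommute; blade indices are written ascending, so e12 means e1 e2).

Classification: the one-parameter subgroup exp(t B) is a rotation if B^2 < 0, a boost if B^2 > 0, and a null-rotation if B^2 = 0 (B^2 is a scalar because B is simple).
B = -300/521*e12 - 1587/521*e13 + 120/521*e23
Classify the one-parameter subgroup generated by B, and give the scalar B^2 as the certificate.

B^2 term by term: the squares give (-300/521)^2*(e12)^2 + (-1587/521)^2*(e13)^2 + (120/521)^2*(e23)^2 = 90000/271441*(-1) + 2518569/271441*(+1) + 14400/271441*(+1) = 9 (each basis 2-blade squares to minus the product of its generators' squares); cross terms between blades sharing an index anticommute and cancel. So B^2 = 9.
Answer: boost, certificate B^2 = 9. Because 9 is invariant under every versor sandwich, the classification follows from its sign alone.


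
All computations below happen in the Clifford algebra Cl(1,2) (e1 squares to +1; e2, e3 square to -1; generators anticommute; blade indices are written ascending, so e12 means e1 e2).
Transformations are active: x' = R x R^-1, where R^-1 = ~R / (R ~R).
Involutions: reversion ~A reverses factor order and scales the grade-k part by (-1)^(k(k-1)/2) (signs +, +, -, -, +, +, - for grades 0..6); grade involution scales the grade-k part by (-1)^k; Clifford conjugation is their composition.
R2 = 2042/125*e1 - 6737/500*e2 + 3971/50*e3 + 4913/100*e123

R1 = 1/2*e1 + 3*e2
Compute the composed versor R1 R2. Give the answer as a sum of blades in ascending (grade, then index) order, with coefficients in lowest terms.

Distribute over the terms of R1 (each basis-blade product reordered to ascending indices, repeated generators contracted through their squares):
(1/2*e1) R2 = 1021/125 - 6737/1000*e12 + 3971/100*e13 + 4913/200*e23
(3*e2) R2 = 20211/500 - 6126/125*e12 + 14739/100*e13 + 11913/50*e23
Summing the partial products and collecting blades:
Answer: 4859/100 - 11149/200*e12 + 1871/10*e13 + 10513/40*e23


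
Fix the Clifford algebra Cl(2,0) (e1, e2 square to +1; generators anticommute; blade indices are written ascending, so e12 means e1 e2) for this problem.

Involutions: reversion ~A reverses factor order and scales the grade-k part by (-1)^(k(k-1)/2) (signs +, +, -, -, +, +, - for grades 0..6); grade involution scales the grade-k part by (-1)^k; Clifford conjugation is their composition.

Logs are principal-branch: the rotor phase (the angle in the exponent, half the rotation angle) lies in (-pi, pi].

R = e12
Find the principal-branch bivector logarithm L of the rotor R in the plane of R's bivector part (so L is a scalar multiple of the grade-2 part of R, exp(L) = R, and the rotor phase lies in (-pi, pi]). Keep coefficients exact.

The scalar part of R is 0, so the principal-branch rotor phase is pinned; divide the bivector part by its sine to get the unit plane — L is the phase times that plane.
Concretely: cos(phase) = 0 gives phase = ±pi/2, and since phase/sin(phase) is even the sign is immaterial: L = (phase/sin(phase)) * <R>_2 = (pi/2) * <R>_2.
Answer: pi/2*e12


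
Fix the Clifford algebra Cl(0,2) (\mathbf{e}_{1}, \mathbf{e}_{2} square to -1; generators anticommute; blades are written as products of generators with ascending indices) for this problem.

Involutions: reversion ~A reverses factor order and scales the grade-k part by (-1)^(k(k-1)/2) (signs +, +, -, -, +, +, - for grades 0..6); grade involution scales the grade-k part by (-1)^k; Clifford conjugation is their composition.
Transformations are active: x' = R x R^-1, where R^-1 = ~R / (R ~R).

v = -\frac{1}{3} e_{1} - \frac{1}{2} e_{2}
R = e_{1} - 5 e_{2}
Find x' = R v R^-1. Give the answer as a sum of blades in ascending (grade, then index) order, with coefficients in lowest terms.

~R = e_{1} - 5 e_{2}, and R ~R = -26, so R^-1 = ~R / (-26).
R v = -\frac{13}{6} - \frac{13}{6} e_{1} e_{2}
Answer: \frac{1}{2} e_{1} - \frac{1}{3} e_{2}


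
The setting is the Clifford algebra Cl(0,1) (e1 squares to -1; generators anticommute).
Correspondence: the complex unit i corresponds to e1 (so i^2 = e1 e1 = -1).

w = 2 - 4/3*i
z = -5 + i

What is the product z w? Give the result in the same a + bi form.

In blades: z = -5 + e1, w = 2 - 4/3*e1.
Distribute z over w term by term (generator squares from the signature, products reordered to ascending indices): (-5)*w = -10 + 20/3*e1; (e1)*w = 4/3 + 2*e1.
Sum: -26/3 + 26/3*e1; translating back through the correspondence:
Answer: -26/3 + 26/3*i


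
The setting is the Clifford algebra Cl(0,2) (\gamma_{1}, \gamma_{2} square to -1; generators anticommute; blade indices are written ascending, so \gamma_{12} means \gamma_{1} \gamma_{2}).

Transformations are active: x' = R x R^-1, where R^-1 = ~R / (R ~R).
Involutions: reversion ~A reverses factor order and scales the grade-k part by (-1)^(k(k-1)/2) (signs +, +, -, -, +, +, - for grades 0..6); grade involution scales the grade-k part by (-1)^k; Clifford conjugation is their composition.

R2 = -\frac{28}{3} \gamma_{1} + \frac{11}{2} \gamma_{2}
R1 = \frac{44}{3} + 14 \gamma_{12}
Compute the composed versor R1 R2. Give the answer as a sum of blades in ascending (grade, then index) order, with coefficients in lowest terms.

Distribute over the terms of R1 (each basis-blade product reordered to ascending indices, repeated generators contracted through their squares):
(\frac{44}{3}) R2 = -\frac{1232}{9} \gamma_{1} + \frac{242}{3} \gamma_{2}
(14 \gamma_{12}) R2 = -77 \gamma_{1} - \frac{392}{3} \gamma_{2}
Summing the partial products and collecting blades:
Answer: -\frac{1925}{9} \gamma_{1} - 50 \gamma_{2}


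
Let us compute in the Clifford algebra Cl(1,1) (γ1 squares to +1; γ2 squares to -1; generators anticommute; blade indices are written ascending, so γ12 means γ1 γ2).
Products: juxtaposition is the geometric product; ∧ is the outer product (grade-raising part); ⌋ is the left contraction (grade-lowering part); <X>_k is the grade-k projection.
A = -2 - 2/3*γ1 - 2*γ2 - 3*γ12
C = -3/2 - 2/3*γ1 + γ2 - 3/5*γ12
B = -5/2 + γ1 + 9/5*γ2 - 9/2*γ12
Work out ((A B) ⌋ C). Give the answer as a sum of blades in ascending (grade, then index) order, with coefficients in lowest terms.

step 1: 643/30 + 211/15*γ1 + 37/5*γ2 + 173/10*γ12
step 2: -53377/900 - 4214/225*γ1 + 1949/150*γ2 - 643/50*γ12
Answer: -53377/900 - 4214/225*γ1 + 1949/150*γ2 - 643/50*γ12


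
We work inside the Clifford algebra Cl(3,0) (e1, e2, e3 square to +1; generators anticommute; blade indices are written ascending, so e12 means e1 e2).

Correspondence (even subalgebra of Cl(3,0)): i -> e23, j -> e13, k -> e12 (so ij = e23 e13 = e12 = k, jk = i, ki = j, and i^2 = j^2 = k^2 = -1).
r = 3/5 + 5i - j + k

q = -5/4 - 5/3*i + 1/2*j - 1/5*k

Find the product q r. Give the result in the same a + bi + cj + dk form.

In blades: q = -5/4 - 1/5*e12 + 1/2*e13 - 5/3*e23, r = 3/5 + e12 - e13 + 5*e23.
Distribute q over r term by term (generator squares from the signature, products reordered to ascending indices): (-5/4)*r = -3/4 - 5/4*e12 + 5/4*e13 - 25/4*e23; (-1/5*e12)*r = 1/5 - 3/25*e12 - e13 - 1/5*e23; (1/2*e13)*r = 1/2 - 5/2*e12 + 3/10*e13 + 1/2*e23; (-5/3*e23)*r = 25/3 + 5/3*e12 + 5/3*e13 - e23.
Sum: 497/60 - 661/300*e12 + 133/60*e13 - 139/20*e23; translating back through the correspondence:
Answer: 497/60 - 139/20*i + 133/60*j - 661/300*k


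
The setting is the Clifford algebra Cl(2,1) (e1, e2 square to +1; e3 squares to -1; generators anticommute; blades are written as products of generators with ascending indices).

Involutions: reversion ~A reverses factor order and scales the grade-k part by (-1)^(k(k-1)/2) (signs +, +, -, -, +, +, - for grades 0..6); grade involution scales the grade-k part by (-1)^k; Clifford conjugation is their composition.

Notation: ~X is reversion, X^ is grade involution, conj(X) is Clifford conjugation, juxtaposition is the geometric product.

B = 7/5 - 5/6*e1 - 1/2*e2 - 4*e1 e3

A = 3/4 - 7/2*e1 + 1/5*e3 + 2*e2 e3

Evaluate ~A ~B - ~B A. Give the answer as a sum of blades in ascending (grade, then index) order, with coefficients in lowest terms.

first term: 119/30 - 189/40*e1 - 3/8*e2 - 368/25*e3 + 39/4*e1 e2 + 19/6*e1 e3 - 27/10*e2 e3 + 5/3*e1 e2 e3
second term: 119/30 - 253/40*e1 - 3/8*e2 + 332/25*e3 + 25/4*e1 e2 + 17/6*e1 e3 + 27/10*e2 e3 - 5/3*e1 e2 e3
Answer: 8/5*e1 - 28*e3 + 7/2*e1 e2 + 1/3*e1 e3 - 27/5*e2 e3 + 10/3*e1 e2 e3


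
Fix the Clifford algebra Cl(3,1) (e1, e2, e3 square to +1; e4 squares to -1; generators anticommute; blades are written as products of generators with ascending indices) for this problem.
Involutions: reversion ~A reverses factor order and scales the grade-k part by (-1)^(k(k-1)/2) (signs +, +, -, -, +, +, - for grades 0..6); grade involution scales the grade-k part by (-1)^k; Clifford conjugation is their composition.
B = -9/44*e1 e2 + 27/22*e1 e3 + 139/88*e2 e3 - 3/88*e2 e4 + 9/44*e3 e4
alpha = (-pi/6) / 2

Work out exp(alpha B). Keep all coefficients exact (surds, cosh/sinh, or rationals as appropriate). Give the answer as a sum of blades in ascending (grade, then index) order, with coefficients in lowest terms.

B^2 term by term: the squares give (-9/44)^2*(e1 e2)^2 + (27/22)^2*(e1 e3)^2 + (139/88)^2*(e2 e3)^2 + (-3/88)^2*(e2 e4)^2 + (9/44)^2*(e3 e4)^2 = 81/1936*(-1) + 729/484*(-1) + 19321/7744*(-1) + 9/7744*(+1) + 81/1936*(+1) = -4 (each basis 2-blade squares to minus the product of its generators' squares); cross terms between blades sharing an index anticommute and cancel; the commuting (index-disjoint) pairs give grade-4 terms 2*c*c'*(blade product), which cancel blade by blade — e1 e2 e3 e4: -81/968 + 81/968 = 0 — confirming B is simple. So B^2 = -4.
B^2 = -4 — B^2 < 0, so the exponential closes trigonometrically: l = 2, alpha*l = -pi/6, so exp(alpha B) = cos(-pi/6) + (sin(-pi/6)/2)*B = sqrt(3)/2 + (-1/4)*B.
Answer: sqrt(3)/2 + 9/176*e1 e2 - 27/88*e1 e3 - 139/352*e2 e3 + 3/352*e2 e4 - 9/176*e3 e4


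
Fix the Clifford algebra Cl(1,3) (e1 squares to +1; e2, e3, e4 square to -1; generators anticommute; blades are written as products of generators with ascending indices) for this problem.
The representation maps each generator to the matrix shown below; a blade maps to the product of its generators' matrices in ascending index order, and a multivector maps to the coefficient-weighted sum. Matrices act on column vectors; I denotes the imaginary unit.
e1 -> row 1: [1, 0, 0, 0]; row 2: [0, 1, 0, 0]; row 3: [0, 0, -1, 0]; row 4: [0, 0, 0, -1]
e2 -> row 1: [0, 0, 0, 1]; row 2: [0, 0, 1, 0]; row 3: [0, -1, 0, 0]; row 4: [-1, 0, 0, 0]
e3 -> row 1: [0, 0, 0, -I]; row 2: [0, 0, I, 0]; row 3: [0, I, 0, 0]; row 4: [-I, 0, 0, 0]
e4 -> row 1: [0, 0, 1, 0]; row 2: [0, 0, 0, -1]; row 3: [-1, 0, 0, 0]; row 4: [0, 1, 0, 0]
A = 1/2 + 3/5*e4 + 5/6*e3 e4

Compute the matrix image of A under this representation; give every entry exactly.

Bivector images (products of the table entries): rho(e3 e4) = rho(e3)rho(e4) = row 1: [0, -I, 0, 0]; row 2: [-I, 0, 0, 0]; row 3: [0, 0, 0, -I]; row 4: [0, 0, -I, 0].
M = (1/2)*1 + (3/5)*rho(e4) + (5/6)*rho(e3 e4), summed entrywise (1 is the identity matrix):
Answer: row 1: [1/2, -5*I/6, 3/5, 0]; row 2: [-5*I/6, 1/2, 0, -3/5]; row 3: [-3/5, 0, 1/2, -5*I/6]; row 4: [0, 3/5, -5*I/6, 1/2]
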